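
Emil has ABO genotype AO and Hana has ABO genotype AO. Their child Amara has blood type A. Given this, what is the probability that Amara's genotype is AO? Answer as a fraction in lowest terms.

Cross AO × AO → 1/4 AA, 1/2 AO, 1/4 OO.
Type-A genotypes among offspring: AA (1/4), AO (1/2); total 3/4.
P(AO | type A) = (1/2) / (3/4) = 2/3.

2/3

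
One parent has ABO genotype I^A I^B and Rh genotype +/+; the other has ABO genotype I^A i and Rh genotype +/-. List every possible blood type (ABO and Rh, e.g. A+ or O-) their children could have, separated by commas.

Gametes from I^A I^B × I^A i give offspring ABO genotypes I^A I^A, I^A I^B, I^A i, I^B i, i.e. phenotypes A, B, AB.
Rh cross +/+ × +/- → phenotypes Rh+.
Combining independently: A+, B+, AB+.

A+, B+, AB+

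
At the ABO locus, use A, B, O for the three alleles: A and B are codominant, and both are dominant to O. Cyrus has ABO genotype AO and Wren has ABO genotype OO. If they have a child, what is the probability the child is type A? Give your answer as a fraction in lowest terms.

ABO cross AO × OO → offspring phenotypes: 1/2 O, 1/2 A.
So P(type A) = 1/2.

1/2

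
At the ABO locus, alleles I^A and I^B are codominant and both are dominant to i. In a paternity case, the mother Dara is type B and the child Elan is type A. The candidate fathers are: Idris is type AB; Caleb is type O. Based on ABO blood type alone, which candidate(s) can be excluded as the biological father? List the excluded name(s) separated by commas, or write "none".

Caleb

A candidate is excluded only if no genotype consistent with his phenotype could produce a type A child with a type B mother.
Caleb (type O): no genotype consistent with that phenotype can produce a type-A child with a type-B mother.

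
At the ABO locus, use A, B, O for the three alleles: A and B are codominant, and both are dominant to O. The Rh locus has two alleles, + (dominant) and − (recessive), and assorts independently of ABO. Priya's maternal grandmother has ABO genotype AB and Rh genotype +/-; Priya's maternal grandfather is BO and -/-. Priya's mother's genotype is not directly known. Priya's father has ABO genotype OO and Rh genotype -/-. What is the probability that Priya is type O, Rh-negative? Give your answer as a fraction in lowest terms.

3/16

Priya's mother's ABO genotype from AB × BO: 1/4 AB, 1/4 AO, 1/4 BB, 1/4 BO.
Crossing each possibility with the father OO and summing P(type O): 1/4·0 + 1/4·1/2 + 1/4·0 + 1/4·1/2 = 1/4.
Similarly for Rh via the mother's Rh distribution: P(Rh-) = 3/4.
Independent loci: 1/4 × 3/4 = 3/16.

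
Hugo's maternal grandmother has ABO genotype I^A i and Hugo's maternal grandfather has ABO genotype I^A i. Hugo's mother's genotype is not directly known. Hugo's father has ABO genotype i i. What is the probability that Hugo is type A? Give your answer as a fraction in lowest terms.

1/2

Hugo's mother's ABO genotype from I^A i × I^A i: 1/4 I^A I^A, 1/2 I^A i, 1/4 i i.
Crossing each possibility with the father i i and summing P(type A): 1/4·1 + 1/2·1/2 + 1/4·0 = 1/2.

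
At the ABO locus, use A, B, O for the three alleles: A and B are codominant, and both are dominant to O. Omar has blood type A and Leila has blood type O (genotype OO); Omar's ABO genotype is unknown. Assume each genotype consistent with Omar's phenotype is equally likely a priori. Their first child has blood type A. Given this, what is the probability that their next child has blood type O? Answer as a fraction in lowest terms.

Possible genotypes: Omar ∈ {AA, AO}; Leila ∈ {OO}.
Weight each parental genotype pair by prior × P(type-A child):
  AA × OO: posterior weight 2/3; P(next child type O) = 0.
  AO × OO: posterior weight 1/3; P(next child type O) = 1/2.
Weighted sum = 1/6.

1/6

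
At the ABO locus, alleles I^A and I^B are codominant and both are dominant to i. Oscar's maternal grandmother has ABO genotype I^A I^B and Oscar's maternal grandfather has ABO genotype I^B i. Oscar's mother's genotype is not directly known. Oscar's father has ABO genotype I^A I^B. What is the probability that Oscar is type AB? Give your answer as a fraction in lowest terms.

Oscar's mother's ABO genotype from I^A I^B × I^B i: 1/4 I^A I^B, 1/4 I^A i, 1/4 I^B I^B, 1/4 I^B i.
Crossing each possibility with the father I^A I^B and summing P(type AB): 1/4·1/2 + 1/4·1/4 + 1/4·1/2 + 1/4·1/4 = 3/8.

3/8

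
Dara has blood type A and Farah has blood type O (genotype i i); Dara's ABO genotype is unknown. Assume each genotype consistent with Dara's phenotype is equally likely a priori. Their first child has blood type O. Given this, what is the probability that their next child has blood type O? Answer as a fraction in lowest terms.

1/2

Possible genotypes: Dara ∈ {I^A I^A, I^A i}; Farah ∈ {i i}.
Weight each parental genotype pair by prior × P(type-O child):
  I^A i × i i: posterior weight 1; P(next child type O) = 1/2.
Weighted sum = 1/2.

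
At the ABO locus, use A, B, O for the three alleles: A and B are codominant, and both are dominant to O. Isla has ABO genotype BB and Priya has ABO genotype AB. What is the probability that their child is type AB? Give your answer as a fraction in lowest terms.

1/2

ABO cross BB × AB → offspring phenotypes: 1/2 B, 1/2 AB.
So P(type AB) = 1/2.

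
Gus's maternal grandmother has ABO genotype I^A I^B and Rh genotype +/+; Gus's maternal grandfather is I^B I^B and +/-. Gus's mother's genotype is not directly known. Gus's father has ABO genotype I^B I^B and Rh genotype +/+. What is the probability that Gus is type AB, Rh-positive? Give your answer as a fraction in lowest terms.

1/4

Gus's mother's ABO genotype from I^A I^B × I^B I^B: 1/2 I^A I^B, 1/2 I^B I^B.
Crossing each possibility with the father I^B I^B and summing P(type AB): 1/2·1/2 + 1/2·0 = 1/4.
Similarly for Rh via the mother's Rh distribution: P(Rh+) = 1.
Independent loci: 1/4 × 1 = 1/4.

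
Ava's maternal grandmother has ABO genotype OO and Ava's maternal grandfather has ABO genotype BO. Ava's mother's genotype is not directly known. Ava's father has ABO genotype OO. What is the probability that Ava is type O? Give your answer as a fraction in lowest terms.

3/4

Ava's mother's ABO genotype from OO × BO: 1/2 BO, 1/2 OO.
Crossing each possibility with the father OO and summing P(type O): 1/2·1/2 + 1/2·1 = 3/4.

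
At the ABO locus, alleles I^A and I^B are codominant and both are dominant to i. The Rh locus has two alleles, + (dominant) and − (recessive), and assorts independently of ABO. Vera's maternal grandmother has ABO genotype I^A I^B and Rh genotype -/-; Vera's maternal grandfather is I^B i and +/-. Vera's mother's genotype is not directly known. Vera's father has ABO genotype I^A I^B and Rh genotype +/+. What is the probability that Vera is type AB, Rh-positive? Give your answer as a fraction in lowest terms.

Vera's mother's ABO genotype from I^A I^B × I^B i: 1/4 I^A I^B, 1/4 I^A i, 1/4 I^B I^B, 1/4 I^B i.
Crossing each possibility with the father I^A I^B and summing P(type AB): 1/4·1/2 + 1/4·1/4 + 1/4·1/2 + 1/4·1/4 = 3/8.
Similarly for Rh via the mother's Rh distribution: P(Rh+) = 1.
Independent loci: 3/8 × 1 = 3/8.

3/8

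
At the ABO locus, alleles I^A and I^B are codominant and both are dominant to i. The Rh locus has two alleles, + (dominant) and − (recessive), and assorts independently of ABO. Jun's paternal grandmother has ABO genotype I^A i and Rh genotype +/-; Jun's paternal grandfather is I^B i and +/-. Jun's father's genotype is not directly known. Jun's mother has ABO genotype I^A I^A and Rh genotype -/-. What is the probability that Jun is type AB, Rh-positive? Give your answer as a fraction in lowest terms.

1/8

Jun's father's ABO genotype from I^A i × I^B i: 1/4 I^A I^B, 1/4 I^A i, 1/4 I^B i, 1/4 i i.
Crossing each possibility with the mother I^A I^A and summing P(type AB): 1/4·1/2 + 1/4·0 + 1/4·1/2 + 1/4·0 = 1/4.
Similarly for Rh via the father's Rh distribution: P(Rh+) = 1/2.
Independent loci: 1/4 × 1/2 = 1/8.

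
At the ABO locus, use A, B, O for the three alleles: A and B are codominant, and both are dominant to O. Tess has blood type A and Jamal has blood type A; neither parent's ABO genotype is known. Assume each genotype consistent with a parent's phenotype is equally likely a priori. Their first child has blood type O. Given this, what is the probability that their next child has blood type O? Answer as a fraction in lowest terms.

Possible genotypes: Tess ∈ {AA, AO}; Jamal ∈ {AA, AO}.
Weight each parental genotype pair by prior × P(type-O child):
  AO × AO: posterior weight 1; P(next child type O) = 1/4.
Weighted sum = 1/4.

1/4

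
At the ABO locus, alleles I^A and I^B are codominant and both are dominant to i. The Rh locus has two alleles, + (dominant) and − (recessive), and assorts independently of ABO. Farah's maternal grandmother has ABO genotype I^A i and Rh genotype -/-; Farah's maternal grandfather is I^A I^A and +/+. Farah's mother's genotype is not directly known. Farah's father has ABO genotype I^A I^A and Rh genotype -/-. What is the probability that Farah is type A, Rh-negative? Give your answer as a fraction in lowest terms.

Farah's mother's ABO genotype from I^A i × I^A I^A: 1/2 I^A I^A, 1/2 I^A i.
Crossing each possibility with the father I^A I^A and summing P(type A): 1/2·1 + 1/2·1 = 1.
Similarly for Rh via the mother's Rh distribution: P(Rh-) = 1/2.
Independent loci: 1 × 1/2 = 1/2.

1/2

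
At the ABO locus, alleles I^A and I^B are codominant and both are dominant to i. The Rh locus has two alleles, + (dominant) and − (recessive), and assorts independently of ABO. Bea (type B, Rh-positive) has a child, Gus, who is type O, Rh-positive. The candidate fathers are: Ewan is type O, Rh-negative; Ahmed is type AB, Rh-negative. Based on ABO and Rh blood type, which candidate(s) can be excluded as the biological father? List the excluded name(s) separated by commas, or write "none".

A candidate is excluded only if no genotype consistent with his phenotype could produce a type O, Rh-positive child with a type B, Rh-positive mother.
Ahmed (type AB, Rh-): no genotype consistent with that phenotype can produce a type-O Rh+ child with a type-B mother.

Ahmed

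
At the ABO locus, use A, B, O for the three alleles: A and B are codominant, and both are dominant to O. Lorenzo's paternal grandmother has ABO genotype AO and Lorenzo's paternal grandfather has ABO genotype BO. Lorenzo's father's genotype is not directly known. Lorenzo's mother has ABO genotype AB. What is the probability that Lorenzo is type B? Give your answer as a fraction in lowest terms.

3/8

Lorenzo's father's ABO genotype from AO × BO: 1/4 AB, 1/4 AO, 1/4 BO, 1/4 OO.
Crossing each possibility with the mother AB and summing P(type B): 1/4·1/4 + 1/4·1/4 + 1/4·1/2 + 1/4·1/2 = 3/8.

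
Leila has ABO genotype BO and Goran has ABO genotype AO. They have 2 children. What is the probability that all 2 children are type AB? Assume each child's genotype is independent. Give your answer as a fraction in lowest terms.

ABO cross BO × AO → 1/4 O, 1/4 A, 1/4 B, 1/4 AB.
So P(type AB) = 1/4 per child.
All 2 independent: (1/4)^2 = 1/16.

1/16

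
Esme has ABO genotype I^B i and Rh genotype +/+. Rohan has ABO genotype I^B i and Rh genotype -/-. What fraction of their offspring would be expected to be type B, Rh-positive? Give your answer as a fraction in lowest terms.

ABO cross I^B i × I^B i → offspring phenotypes: 1/4 O, 3/4 B.
Rh cross +/+ × -/- → 1 Rh+.
Independent loci: P(type B, Rh-positive) = 3/4 × 1 = 3/4.

3/4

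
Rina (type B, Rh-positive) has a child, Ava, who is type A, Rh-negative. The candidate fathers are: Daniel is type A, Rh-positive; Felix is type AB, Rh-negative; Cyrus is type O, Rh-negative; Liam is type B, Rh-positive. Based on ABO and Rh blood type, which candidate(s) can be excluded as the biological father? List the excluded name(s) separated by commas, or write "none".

Cyrus, Liam

A candidate is excluded only if no genotype consistent with his phenotype could produce a type A, Rh-negative child with a type B, Rh-positive mother.
Cyrus (type O, Rh-): no genotype consistent with that phenotype can produce a type-A Rh- child with a type-B mother.
Liam (type B, Rh+): no genotype consistent with that phenotype can produce a type-A Rh- child with a type-B mother.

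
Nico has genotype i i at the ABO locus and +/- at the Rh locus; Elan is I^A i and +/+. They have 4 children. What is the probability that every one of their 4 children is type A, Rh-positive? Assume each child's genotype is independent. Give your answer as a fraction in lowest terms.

1/16

ABO cross i i × I^A i → 1/2 O, 1/2 A.
Rh cross +/- × +/+ → 1 Rh+; so P(type A, Rh-positive) = 1/2 × 1 = 1/2 per child.
All 4 independent: (1/2)^4 = 1/16.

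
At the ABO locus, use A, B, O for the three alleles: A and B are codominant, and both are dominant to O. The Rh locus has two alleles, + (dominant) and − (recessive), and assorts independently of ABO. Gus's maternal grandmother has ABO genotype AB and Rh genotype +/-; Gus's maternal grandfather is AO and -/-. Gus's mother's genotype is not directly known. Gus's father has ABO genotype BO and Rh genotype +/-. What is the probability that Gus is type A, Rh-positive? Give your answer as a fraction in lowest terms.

Gus's mother's ABO genotype from AB × AO: 1/4 AA, 1/4 AB, 1/4 AO, 1/4 BO.
Crossing each possibility with the father BO and summing P(type A): 1/4·1/2 + 1/4·1/4 + 1/4·1/4 + 1/4·0 = 1/4.
Similarly for Rh via the mother's Rh distribution: P(Rh+) = 5/8.
Independent loci: 1/4 × 5/8 = 5/32.

5/32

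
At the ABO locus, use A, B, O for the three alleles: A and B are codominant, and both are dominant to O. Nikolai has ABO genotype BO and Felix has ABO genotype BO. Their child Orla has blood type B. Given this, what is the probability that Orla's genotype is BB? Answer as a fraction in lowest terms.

Cross BO × BO → 1/4 BB, 1/2 BO, 1/4 OO.
Type-B genotypes among offspring: BB (1/4), BO (1/2); total 3/4.
P(BB | type B) = (1/4) / (3/4) = 1/3.

1/3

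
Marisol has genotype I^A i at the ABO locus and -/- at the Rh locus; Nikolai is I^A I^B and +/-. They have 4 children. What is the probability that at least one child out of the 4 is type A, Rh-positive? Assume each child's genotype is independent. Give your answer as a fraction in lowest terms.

175/256

ABO cross I^A i × I^A I^B → 1/2 A, 1/4 B, 1/4 AB.
Rh cross -/- × +/- → 1/2 Rh+, 1/2 Rh-; so P(type A, Rh-positive) = 1/2 × 1/2 = 1/4 per child.
P(none) = (3/4)^4 = 81/256; P(at least one) = 1 − 81/256 = 175/256.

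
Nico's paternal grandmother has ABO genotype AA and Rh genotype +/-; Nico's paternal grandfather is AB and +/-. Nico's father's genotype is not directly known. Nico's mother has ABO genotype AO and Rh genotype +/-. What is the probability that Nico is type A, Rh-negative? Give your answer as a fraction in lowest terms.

Nico's father's ABO genotype from AA × AB: 1/2 AA, 1/2 AB.
Crossing each possibility with the mother AO and summing P(type A): 1/2·1 + 1/2·1/2 = 3/4.
Similarly for Rh via the father's Rh distribution: P(Rh-) = 1/4.
Independent loci: 3/4 × 1/4 = 3/16.

3/16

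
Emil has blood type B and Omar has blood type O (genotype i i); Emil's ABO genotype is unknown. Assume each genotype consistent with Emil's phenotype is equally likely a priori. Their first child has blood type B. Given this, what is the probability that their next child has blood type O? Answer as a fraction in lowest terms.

1/6

Possible genotypes: Emil ∈ {I^B I^B, I^B i}; Omar ∈ {i i}.
Weight each parental genotype pair by prior × P(type-B child):
  I^B I^B × i i: posterior weight 2/3; P(next child type O) = 0.
  I^B i × i i: posterior weight 1/3; P(next child type O) = 1/2.
Weighted sum = 1/6.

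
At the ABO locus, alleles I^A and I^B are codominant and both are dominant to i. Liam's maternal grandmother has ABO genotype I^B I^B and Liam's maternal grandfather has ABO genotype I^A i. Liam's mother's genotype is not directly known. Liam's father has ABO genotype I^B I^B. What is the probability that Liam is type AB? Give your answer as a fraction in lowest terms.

1/4

Liam's mother's ABO genotype from I^B I^B × I^A i: 1/2 I^A I^B, 1/2 I^B i.
Crossing each possibility with the father I^B I^B and summing P(type AB): 1/2·1/2 + 1/2·0 = 1/4.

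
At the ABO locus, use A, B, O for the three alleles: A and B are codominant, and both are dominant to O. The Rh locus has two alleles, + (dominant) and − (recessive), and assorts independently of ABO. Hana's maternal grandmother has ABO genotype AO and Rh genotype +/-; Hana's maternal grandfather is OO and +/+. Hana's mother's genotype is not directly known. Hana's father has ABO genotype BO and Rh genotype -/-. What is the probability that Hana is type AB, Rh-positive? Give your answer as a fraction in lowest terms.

3/32

Hana's mother's ABO genotype from AO × OO: 1/2 AO, 1/2 OO.
Crossing each possibility with the father BO and summing P(type AB): 1/2·1/4 + 1/2·0 = 1/8.
Similarly for Rh via the mother's Rh distribution: P(Rh+) = 3/4.
Independent loci: 1/8 × 3/4 = 3/32.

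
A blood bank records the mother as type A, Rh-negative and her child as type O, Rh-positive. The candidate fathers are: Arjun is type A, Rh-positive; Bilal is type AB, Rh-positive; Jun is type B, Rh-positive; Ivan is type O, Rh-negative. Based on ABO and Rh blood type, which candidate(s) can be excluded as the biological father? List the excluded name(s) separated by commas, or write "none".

A candidate is excluded only if no genotype consistent with his phenotype could produce a type O, Rh-positive child with a type A, Rh-negative mother.
Bilal (type AB, Rh+): no genotype consistent with that phenotype can produce a type-O Rh+ child with a type-A mother.
Ivan (type O, Rh-): no genotype consistent with that phenotype can produce a type-O Rh+ child with a type-A mother.

Bilal, Ivan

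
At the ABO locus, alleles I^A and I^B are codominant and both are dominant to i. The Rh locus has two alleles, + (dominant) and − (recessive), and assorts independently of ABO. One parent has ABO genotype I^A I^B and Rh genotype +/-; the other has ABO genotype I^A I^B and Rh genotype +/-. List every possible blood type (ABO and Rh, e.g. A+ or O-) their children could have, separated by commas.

Gametes from I^A I^B × I^A I^B give offspring ABO genotypes I^A I^A, I^A I^B, I^B I^B, i.e. phenotypes A, B, AB.
Rh cross +/- × +/- → phenotypes Rh+, Rh-.
Combining independently: A+, A-, B+, B-, AB+, AB-.

A+, A-, B+, B-, AB+, AB-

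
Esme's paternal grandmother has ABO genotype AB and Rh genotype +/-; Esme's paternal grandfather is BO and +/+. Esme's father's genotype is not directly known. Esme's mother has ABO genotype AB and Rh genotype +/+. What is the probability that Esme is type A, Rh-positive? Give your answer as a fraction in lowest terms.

Esme's father's ABO genotype from AB × BO: 1/4 AB, 1/4 AO, 1/4 BB, 1/4 BO.
Crossing each possibility with the mother AB and summing P(type A): 1/4·1/4 + 1/4·1/2 + 1/4·0 + 1/4·1/4 = 1/4.
Similarly for Rh via the father's Rh distribution: P(Rh+) = 1.
Independent loci: 1/4 × 1 = 1/4.

1/4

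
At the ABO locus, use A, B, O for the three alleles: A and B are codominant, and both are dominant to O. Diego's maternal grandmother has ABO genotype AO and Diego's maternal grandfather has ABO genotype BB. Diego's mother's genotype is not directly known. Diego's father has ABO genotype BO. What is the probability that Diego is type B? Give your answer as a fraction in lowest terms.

Diego's mother's ABO genotype from AO × BB: 1/2 AB, 1/2 BO.
Crossing each possibility with the father BO and summing P(type B): 1/2·1/2 + 1/2·3/4 = 5/8.

5/8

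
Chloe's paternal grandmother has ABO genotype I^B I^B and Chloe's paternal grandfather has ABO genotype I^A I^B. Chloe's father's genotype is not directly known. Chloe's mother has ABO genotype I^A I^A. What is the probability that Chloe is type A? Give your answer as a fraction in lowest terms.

Chloe's father's ABO genotype from I^B I^B × I^A I^B: 1/2 I^A I^B, 1/2 I^B I^B.
Crossing each possibility with the mother I^A I^A and summing P(type A): 1/2·1/2 + 1/2·0 = 1/4.

1/4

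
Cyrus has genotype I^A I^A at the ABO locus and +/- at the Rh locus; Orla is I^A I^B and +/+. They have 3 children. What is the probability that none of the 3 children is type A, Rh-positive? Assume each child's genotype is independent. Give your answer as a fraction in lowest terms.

1/8

ABO cross I^A I^A × I^A I^B → 1/2 A, 1/2 AB.
Rh cross +/- × +/+ → 1 Rh+; so P(type A, Rh-positive) = 1/2 × 1 = 1/2 per child.
P(not type A, Rh-positive) = 1/2 for one child; (1/2)^3 = 1/8.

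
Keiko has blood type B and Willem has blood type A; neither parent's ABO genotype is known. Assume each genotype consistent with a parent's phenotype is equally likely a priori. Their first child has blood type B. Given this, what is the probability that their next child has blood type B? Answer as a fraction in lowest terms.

5/12

Possible genotypes: Keiko ∈ {I^B I^B, I^B i}; Willem ∈ {I^A I^A, I^A i}.
Weight each parental genotype pair by prior × P(type-B child):
  I^B I^B × I^A i: posterior weight 2/3; P(next child type B) = 1/2.
  I^B i × I^A i: posterior weight 1/3; P(next child type B) = 1/4.
Weighted sum = 5/12.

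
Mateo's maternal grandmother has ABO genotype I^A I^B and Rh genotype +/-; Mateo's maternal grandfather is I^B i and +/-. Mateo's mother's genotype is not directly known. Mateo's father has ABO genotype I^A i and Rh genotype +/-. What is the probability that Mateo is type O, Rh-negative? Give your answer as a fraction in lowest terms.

1/32

Mateo's mother's ABO genotype from I^A I^B × I^B i: 1/4 I^A I^B, 1/4 I^A i, 1/4 I^B I^B, 1/4 I^B i.
Crossing each possibility with the father I^A i and summing P(type O): 1/4·0 + 1/4·1/4 + 1/4·0 + 1/4·1/4 = 1/8.
Similarly for Rh via the mother's Rh distribution: P(Rh-) = 1/4.
Independent loci: 1/8 × 1/4 = 1/32.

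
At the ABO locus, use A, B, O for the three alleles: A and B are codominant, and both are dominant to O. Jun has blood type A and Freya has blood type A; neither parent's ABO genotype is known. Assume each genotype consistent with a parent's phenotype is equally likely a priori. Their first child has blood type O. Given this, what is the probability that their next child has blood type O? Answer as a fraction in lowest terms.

Possible genotypes: Jun ∈ {AA, AO}; Freya ∈ {AA, AO}.
Weight each parental genotype pair by prior × P(type-O child):
  AO × AO: posterior weight 1; P(next child type O) = 1/4.
Weighted sum = 1/4.

1/4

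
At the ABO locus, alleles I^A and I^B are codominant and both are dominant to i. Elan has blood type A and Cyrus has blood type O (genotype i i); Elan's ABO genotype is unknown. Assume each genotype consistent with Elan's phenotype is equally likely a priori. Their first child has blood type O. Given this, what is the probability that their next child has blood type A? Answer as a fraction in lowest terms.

1/2

Possible genotypes: Elan ∈ {I^A I^A, I^A i}; Cyrus ∈ {i i}.
Weight each parental genotype pair by prior × P(type-O child):
  I^A i × i i: posterior weight 1; P(next child type A) = 1/2.
Weighted sum = 1/2.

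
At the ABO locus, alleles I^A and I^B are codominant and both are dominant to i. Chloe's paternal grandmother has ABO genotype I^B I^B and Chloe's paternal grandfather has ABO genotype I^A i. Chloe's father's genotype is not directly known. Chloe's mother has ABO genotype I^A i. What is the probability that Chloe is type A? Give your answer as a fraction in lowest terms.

3/8

Chloe's father's ABO genotype from I^B I^B × I^A i: 1/2 I^A I^B, 1/2 I^B i.
Crossing each possibility with the mother I^A i and summing P(type A): 1/2·1/2 + 1/2·1/4 = 3/8.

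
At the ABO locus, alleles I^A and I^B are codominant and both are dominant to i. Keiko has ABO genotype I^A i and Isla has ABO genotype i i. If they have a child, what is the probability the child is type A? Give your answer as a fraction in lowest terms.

ABO cross I^A i × i i → offspring phenotypes: 1/2 O, 1/2 A.
So P(type A) = 1/2.

1/2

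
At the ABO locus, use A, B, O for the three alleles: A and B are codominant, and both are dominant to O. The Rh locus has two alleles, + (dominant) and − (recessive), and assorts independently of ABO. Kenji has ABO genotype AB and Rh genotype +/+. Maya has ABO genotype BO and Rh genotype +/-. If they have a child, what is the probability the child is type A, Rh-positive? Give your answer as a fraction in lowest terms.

1/4

ABO cross AB × BO → offspring phenotypes: 1/4 A, 1/2 B, 1/4 AB.
Rh cross +/+ × +/- → 1 Rh+.
Independent loci: P(type A, Rh-positive) = 1/4 × 1 = 1/4.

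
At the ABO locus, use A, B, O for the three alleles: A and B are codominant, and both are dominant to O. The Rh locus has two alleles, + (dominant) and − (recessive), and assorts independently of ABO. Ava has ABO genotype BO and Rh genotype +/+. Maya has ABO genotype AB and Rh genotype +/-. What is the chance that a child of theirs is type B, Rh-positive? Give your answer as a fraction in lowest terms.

1/2

ABO cross BO × AB → offspring phenotypes: 1/4 A, 1/2 B, 1/4 AB.
Rh cross +/+ × +/- → 1 Rh+.
Independent loci: P(type B, Rh-positive) = 1/2 × 1 = 1/2.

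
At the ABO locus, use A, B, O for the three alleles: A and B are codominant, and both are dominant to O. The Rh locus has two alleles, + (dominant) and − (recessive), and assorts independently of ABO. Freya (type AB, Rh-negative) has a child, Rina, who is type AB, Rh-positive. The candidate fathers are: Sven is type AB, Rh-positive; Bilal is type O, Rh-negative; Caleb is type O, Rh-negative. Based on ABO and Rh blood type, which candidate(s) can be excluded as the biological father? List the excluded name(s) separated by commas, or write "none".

Bilal, Caleb

A candidate is excluded only if no genotype consistent with his phenotype could produce a type AB, Rh-positive child with a type AB, Rh-negative mother.
Bilal (type O, Rh-): no genotype consistent with that phenotype can produce a type-AB Rh+ child with a type-AB mother.
Caleb (type O, Rh-): no genotype consistent with that phenotype can produce a type-AB Rh+ child with a type-AB mother.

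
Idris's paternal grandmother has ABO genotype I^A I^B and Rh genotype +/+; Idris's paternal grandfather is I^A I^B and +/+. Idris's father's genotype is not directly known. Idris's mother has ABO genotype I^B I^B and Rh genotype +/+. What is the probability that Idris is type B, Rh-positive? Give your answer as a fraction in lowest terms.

1/2

Idris's father's ABO genotype from I^A I^B × I^A I^B: 1/4 I^A I^A, 1/2 I^A I^B, 1/4 I^B I^B.
Crossing each possibility with the mother I^B I^B and summing P(type B): 1/4·0 + 1/2·1/2 + 1/4·1 = 1/2.
Similarly for Rh via the father's Rh distribution: P(Rh+) = 1.
Independent loci: 1/2 × 1 = 1/2.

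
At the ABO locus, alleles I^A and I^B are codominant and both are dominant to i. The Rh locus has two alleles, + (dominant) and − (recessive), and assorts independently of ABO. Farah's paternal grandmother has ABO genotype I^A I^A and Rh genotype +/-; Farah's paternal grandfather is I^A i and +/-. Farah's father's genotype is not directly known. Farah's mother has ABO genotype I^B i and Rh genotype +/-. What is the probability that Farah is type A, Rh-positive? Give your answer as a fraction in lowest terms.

9/32

Farah's father's ABO genotype from I^A I^A × I^A i: 1/2 I^A I^A, 1/2 I^A i.
Crossing each possibility with the mother I^B i and summing P(type A): 1/2·1/2 + 1/2·1/4 = 3/8.
Similarly for Rh via the father's Rh distribution: P(Rh+) = 3/4.
Independent loci: 3/8 × 3/4 = 9/32.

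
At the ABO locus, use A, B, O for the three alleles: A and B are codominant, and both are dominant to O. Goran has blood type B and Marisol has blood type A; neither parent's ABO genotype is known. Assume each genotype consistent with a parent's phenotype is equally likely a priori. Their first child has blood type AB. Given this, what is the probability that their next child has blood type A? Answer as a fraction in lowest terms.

5/36

Possible genotypes: Goran ∈ {BB, BO}; Marisol ∈ {AA, AO}.
Weight each parental genotype pair by prior × P(type-AB child):
  BB × AA: posterior weight 4/9; P(next child type A) = 0.
  BB × AO: posterior weight 2/9; P(next child type A) = 0.
  BO × AA: posterior weight 2/9; P(next child type A) = 1/2.
  BO × AO: posterior weight 1/9; P(next child type A) = 1/4.
Weighted sum = 5/36.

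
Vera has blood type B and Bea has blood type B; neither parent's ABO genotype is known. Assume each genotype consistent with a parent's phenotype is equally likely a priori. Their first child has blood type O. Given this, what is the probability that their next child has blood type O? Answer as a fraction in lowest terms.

1/4

Possible genotypes: Vera ∈ {I^B I^B, I^B i}; Bea ∈ {I^B I^B, I^B i}.
Weight each parental genotype pair by prior × P(type-O child):
  I^B i × I^B i: posterior weight 1; P(next child type O) = 1/4.
Weighted sum = 1/4.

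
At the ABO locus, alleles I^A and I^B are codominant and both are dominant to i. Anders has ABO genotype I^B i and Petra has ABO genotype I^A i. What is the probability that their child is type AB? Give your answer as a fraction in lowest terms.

1/4

ABO cross I^B i × I^A i → offspring phenotypes: 1/4 O, 1/4 A, 1/4 B, 1/4 AB.
So P(type AB) = 1/4.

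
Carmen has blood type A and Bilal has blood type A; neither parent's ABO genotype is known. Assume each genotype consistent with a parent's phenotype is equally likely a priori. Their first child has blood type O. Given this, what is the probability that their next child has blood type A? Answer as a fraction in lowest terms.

3/4

Possible genotypes: Carmen ∈ {AA, AO}; Bilal ∈ {AA, AO}.
Weight each parental genotype pair by prior × P(type-O child):
  AO × AO: posterior weight 1; P(next child type A) = 3/4.
Weighted sum = 3/4.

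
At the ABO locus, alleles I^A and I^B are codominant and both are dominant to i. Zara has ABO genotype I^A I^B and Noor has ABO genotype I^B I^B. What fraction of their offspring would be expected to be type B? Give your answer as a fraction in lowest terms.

ABO cross I^A I^B × I^B I^B → offspring phenotypes: 1/2 B, 1/2 AB.
So P(type B) = 1/2.

1/2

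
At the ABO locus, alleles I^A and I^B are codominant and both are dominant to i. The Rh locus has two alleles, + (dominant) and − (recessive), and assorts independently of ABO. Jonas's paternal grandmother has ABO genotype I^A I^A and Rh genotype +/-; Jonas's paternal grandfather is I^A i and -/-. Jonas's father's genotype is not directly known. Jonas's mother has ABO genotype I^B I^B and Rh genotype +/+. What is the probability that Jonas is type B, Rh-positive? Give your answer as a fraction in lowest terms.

Jonas's father's ABO genotype from I^A I^A × I^A i: 1/2 I^A I^A, 1/2 I^A i.
Crossing each possibility with the mother I^B I^B and summing P(type B): 1/2·0 + 1/2·1/2 = 1/4.
Similarly for Rh via the father's Rh distribution: P(Rh+) = 1.
Independent loci: 1/4 × 1 = 1/4.

1/4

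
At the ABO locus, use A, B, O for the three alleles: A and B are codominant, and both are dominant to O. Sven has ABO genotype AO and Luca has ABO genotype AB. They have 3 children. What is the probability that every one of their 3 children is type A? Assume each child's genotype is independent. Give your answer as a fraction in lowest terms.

1/8

ABO cross AO × AB → 1/2 A, 1/4 B, 1/4 AB.
So P(type A) = 1/2 per child.
All 3 independent: (1/2)^3 = 1/8.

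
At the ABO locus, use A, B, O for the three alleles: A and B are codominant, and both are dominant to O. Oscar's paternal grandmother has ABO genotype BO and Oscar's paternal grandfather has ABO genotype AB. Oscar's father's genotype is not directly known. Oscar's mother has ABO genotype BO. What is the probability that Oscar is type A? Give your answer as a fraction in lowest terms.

Oscar's father's ABO genotype from BO × AB: 1/4 AB, 1/4 AO, 1/4 BB, 1/4 BO.
Crossing each possibility with the mother BO and summing P(type A): 1/4·1/4 + 1/4·1/4 + 1/4·0 + 1/4·0 = 1/8.

1/8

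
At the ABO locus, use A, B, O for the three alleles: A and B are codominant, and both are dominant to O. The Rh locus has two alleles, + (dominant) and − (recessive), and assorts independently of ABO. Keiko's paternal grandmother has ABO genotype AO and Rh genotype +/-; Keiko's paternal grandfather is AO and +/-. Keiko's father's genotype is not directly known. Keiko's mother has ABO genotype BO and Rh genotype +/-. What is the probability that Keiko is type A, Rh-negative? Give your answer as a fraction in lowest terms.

Keiko's father's ABO genotype from AO × AO: 1/4 AA, 1/2 AO, 1/4 OO.
Crossing each possibility with the mother BO and summing P(type A): 1/4·1/2 + 1/2·1/4 + 1/4·0 = 1/4.
Similarly for Rh via the father's Rh distribution: P(Rh-) = 1/4.
Independent loci: 1/4 × 1/4 = 1/16.

1/16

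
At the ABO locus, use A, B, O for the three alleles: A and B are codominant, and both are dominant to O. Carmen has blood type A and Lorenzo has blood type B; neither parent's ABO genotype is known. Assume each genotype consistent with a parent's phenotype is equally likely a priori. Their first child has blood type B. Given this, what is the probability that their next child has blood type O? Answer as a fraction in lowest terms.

Possible genotypes: Carmen ∈ {AA, AO}; Lorenzo ∈ {BB, BO}.
Weight each parental genotype pair by prior × P(type-B child):
  AO × BB: posterior weight 2/3; P(next child type O) = 0.
  AO × BO: posterior weight 1/3; P(next child type O) = 1/4.
Weighted sum = 1/12.

1/12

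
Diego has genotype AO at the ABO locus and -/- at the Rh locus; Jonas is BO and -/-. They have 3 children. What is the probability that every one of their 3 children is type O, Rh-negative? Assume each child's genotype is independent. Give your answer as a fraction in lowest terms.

ABO cross AO × BO → 1/4 O, 1/4 A, 1/4 B, 1/4 AB.
Rh cross -/- × -/- → 1 Rh-; so P(type O, Rh-negative) = 1/4 × 1 = 1/4 per child.
All 3 independent: (1/4)^3 = 1/64.

1/64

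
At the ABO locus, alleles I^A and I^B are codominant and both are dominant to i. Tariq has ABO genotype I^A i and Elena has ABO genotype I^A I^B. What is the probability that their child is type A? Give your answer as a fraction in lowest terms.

1/2

ABO cross I^A i × I^A I^B → offspring phenotypes: 1/2 A, 1/4 B, 1/4 AB.
So P(type A) = 1/2.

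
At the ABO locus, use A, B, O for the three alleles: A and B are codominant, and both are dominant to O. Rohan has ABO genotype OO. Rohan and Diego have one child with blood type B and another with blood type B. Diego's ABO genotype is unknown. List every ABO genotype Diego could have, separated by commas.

AB, BB, BO

For each candidate genotype of Diego, check whether crossing it with OO can produce every observed child phenotype.
  AA → possible child types {A} ✗
  AB → possible child types {A, B} ✓
  AO → possible child types {O, A} ✗
  BB → possible child types {B} ✓
  BO → possible child types {O, B} ✓
  OO → possible child types {O} ✗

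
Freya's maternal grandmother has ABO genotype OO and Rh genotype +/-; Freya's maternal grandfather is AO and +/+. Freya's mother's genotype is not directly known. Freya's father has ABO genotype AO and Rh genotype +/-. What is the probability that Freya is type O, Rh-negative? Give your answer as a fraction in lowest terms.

3/64

Freya's mother's ABO genotype from OO × AO: 1/2 AO, 1/2 OO.
Crossing each possibility with the father AO and summing P(type O): 1/2·1/4 + 1/2·1/2 = 3/8.
Similarly for Rh via the mother's Rh distribution: P(Rh-) = 1/8.
Independent loci: 3/8 × 1/8 = 3/64.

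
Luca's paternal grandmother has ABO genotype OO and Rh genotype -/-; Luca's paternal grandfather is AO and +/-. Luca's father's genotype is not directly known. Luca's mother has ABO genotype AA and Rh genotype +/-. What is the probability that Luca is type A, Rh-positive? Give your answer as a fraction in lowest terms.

Luca's father's ABO genotype from OO × AO: 1/2 AO, 1/2 OO.
Crossing each possibility with the mother AA and summing P(type A): 1/2·1 + 1/2·1 = 1.
Similarly for Rh via the father's Rh distribution: P(Rh+) = 5/8.
Independent loci: 1 × 5/8 = 5/8.

5/8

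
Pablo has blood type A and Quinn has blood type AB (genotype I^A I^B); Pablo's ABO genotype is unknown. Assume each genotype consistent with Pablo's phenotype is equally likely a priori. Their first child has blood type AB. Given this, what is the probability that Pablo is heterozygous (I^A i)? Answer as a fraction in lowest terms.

Possible genotypes: Pablo ∈ {I^A I^A, I^A i}; Quinn ∈ {I^A I^B}.
Weight each parental genotype pair by prior × P(type-AB child):
  I^A I^A × I^A I^B: posterior weight 2/3.
  I^A i × I^A I^B: posterior weight 1/3.
Sum the posterior weight over pairs where Pablo is I^A i: 1/3.

1/3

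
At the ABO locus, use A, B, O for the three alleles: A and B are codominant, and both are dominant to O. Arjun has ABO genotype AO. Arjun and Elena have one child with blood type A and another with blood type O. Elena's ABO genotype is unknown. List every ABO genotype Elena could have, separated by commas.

AO, BO, OO

For each candidate genotype of Elena, check whether crossing it with AO can produce every observed child phenotype.
  AA → possible child types {A} ✗
  AB → possible child types {A, B, AB} ✗
  AO → possible child types {O, A} ✓
  BB → possible child types {B, AB} ✗
  BO → possible child types {O, A, B, AB} ✓
  OO → possible child types {O, A} ✓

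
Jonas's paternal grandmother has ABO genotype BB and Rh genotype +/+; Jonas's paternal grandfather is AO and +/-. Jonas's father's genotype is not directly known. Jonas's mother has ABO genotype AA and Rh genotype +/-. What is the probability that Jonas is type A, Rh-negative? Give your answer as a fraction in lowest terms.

1/16

Jonas's father's ABO genotype from BB × AO: 1/2 AB, 1/2 BO.
Crossing each possibility with the mother AA and summing P(type A): 1/2·1/2 + 1/2·1/2 = 1/2.
Similarly for Rh via the father's Rh distribution: P(Rh-) = 1/8.
Independent loci: 1/2 × 1/8 = 1/16.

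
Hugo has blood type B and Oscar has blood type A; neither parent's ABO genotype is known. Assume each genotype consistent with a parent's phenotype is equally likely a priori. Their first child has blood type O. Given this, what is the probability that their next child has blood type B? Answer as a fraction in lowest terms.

Possible genotypes: Hugo ∈ {I^B I^B, I^B i}; Oscar ∈ {I^A I^A, I^A i}.
Weight each parental genotype pair by prior × P(type-O child):
  I^B i × I^A i: posterior weight 1; P(next child type B) = 1/4.
Weighted sum = 1/4.

1/4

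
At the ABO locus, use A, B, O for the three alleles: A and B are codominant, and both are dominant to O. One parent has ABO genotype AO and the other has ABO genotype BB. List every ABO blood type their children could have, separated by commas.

Gametes from AO × BB give offspring ABO genotypes AB, BO, i.e. phenotypes B, AB.

B, AB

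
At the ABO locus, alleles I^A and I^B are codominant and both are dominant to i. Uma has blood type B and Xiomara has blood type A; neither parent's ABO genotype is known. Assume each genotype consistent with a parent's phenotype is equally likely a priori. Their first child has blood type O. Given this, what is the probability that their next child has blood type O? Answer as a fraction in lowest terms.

1/4

Possible genotypes: Uma ∈ {I^B I^B, I^B i}; Xiomara ∈ {I^A I^A, I^A i}.
Weight each parental genotype pair by prior × P(type-O child):
  I^B i × I^A i: posterior weight 1; P(next child type O) = 1/4.
Weighted sum = 1/4.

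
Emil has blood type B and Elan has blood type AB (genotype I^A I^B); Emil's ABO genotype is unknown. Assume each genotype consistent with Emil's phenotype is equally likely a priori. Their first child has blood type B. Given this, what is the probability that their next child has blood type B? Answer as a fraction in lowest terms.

Possible genotypes: Emil ∈ {I^B I^B, I^B i}; Elan ∈ {I^A I^B}.
Weight each parental genotype pair by prior × P(type-B child):
  I^B I^B × I^A I^B: posterior weight 1/2; P(next child type B) = 1/2.
  I^B i × I^A I^B: posterior weight 1/2; P(next child type B) = 1/2.
Weighted sum = 1/2.

1/2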